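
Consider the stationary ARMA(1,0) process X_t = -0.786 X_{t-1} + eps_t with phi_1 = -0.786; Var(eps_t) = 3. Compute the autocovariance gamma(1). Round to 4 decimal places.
\gamma(1) = -6.1695

Multiply the model equation by X_{t-k} and take expectations. With theta_0 = psi_0 = 1 and psi_j the MA(infinity) weights, this gives
  gamma(k) - sum_i phi_i gamma(k-i) = c_k,
  c_k = sigma^2 * sum_{j=k..q} theta_j psi_{j-k}   (c_k = 0 for k > q),
using gamma(-m) = gamma(m).
Pure AR (q = 0): c_0 = sigma^2 = 3, c_k = 0 for k >= 1.
Equations for k = 0 and k = 1 (AR order 1):
  gamma(0) = phi_1 gamma(1) + c_0
  gamma(1) = phi_1 gamma(0) + c_1
Substituting the second into the first: gamma(0) (1 - phi_1^2) = c_0 + phi_1 c_1, so
  gamma(0) = c_0 / (1 - phi_1^2) = 3 / (1 - (-0.786)^2) = 3 / 0.382204 = 7.849211.
  gamma(1) = phi_1 gamma(0) = (-0.786)(7.849211) = -6.16948.
Therefore gamma(1) = -6.1695 (to 4 decimal places).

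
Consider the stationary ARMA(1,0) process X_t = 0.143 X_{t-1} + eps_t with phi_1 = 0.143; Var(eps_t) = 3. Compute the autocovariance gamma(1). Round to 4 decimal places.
\gamma(1) = 0.4380

Multiply the model equation by X_{t-k} and take expectations. With theta_0 = psi_0 = 1 and psi_j the MA(infinity) weights, this gives
  gamma(k) - sum_i phi_i gamma(k-i) = c_k,
  c_k = sigma^2 * sum_{j=k..q} theta_j psi_{j-k}   (c_k = 0 for k > q),
using gamma(-m) = gamma(m).
Pure AR (q = 0): c_0 = sigma^2 = 3, c_k = 0 for k >= 1.
Equations for k = 0 and k = 1 (AR order 1):
  gamma(0) = phi_1 gamma(1) + c_0
  gamma(1) = phi_1 gamma(0) + c_1
Substituting the second into the first: gamma(0) (1 - phi_1^2) = c_0 + phi_1 c_1, so
  gamma(0) = c_0 / (1 - phi_1^2) = 3 / (1 - (0.143)^2) = 3 / 0.979551 = 3.062628.
  gamma(1) = phi_1 gamma(0) = (0.143)(3.062628) = 0.437956.
Therefore gamma(1) = 0.4380 (to 4 decimal places).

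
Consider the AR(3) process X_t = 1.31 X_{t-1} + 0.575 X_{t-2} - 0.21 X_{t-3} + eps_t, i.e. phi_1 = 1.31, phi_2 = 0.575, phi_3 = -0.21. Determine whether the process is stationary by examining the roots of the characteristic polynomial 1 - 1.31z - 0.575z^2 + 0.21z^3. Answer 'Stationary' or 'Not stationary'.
\text{Not stationary}

The AR(p) characteristic polynomial is P(z) = 1 - 1.31z - 0.575z^2 + 0.21z^3.
Stationarity requires all roots to lie outside the unit circle, i.e. |z| > 1 for every root.
Degree 3: look for a simple real root z0 first, then factor out (1 - z/z0) and solve the remaining quadratic.
Testing z0 = 4: P(4) = 1 + (-1.31)(4) + (-0.575)(4)^2 + (0.21)(4)^3
  = 1 + (-5.24) + (-9.2) + (13.44) = 0.  So z_0 = 4 is a root, |z_0| = 4.
Divide out the factor (1 - 0.25 z) = (1 - z/z0) (since 1/z0 = 0.25):
  P(z) = (1 - 0.25 z)(1 + (-1.06) z + (-0.84) z^2)
  [check: z-coef -1.06 - (0.25) = -1.31; z^2-coef -0.84 - (0.25)(-1.06) = -0.575; z^3-coef -(0.25)(-0.84) = 0.21.]
Remaining roots from the quadratic factor 1 + (-1.06) z + (-0.84) z^2:
  Set 1 + (-1.06) z + (-0.84) z^2 = 0, i.e. a z^2 + b z + c = 0 with a = -0.84, b = -1.06, c = 1.
  Discriminant D = b^2 - 4ac = (-1.06)^2 - 4*(-0.84)*1 = 1.1236 - (-3.36) = 4.4836.
  D >= 0, so the roots are real: z = (-b +/- sqrt(D)) / (2a) = (1.06 +/- 2.117451) / (-1.68).
    z_1 = (1.06 + 2.117451) / (-1.68) = -1.8913,   |z_1| = 1.8913.
    z_2 = (1.06 - 2.117451) / (-1.68) = 0.6294,   |z_2| = 0.6294.
Moduli of all roots: 4.0000, 1.8913, 0.6294.
All moduli strictly greater than 1? No.
Verdict: Not stationary.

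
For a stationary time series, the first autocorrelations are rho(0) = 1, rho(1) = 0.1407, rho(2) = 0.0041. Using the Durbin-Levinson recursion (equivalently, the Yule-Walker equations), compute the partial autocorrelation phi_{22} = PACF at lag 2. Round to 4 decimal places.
\phi_{22} = -0.0160

The PACF at lag k is phi_{kk}, the last component of the solution
to the Yule-Walker system G_k phi = r_k where
  (G_k)_{ij} = rho(|i - j|), (r_k)_i = rho(i), i,j = 1..k.
Equivalently, Durbin-Levinson gives phi_{kk} iteratively:
  phi_{11} = rho(1)
  phi_{kk} = [rho(k) - sum_{j=1..k-1} phi_{k-1,j} rho(k-j)]
            / [1 - sum_{j=1..k-1} phi_{k-1,j} rho(j)],
  phi_{k,j} = phi_{k-1,j} - phi_{kk} phi_{k-1,k-j},  j = 1..k-1.
Step k = 1:
  phi_11 = rho(1) = 0.1407.
Step k = 2:
  phi_22 = [rho(2) - phi_11 rho(1)] / [1 - phi_11 rho(1)] = [0.0041 - (0.1407)(0.1407)] / [1 - (0.1407)(0.1407)]
         = -0.01569649 / 0.98020351 = -0.016.
Therefore phi_{22} = -0.0160.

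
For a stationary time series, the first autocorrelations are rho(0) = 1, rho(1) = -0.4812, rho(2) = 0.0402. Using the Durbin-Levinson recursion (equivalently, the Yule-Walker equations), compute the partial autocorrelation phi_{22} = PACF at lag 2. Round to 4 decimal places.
\phi_{22} = -0.2490

The PACF at lag k is phi_{kk}, the last component of the solution
to the Yule-Walker system G_k phi = r_k where
  (G_k)_{ij} = rho(|i - j|), (r_k)_i = rho(i), i,j = 1..k.
Equivalently, Durbin-Levinson gives phi_{kk} iteratively:
  phi_{11} = rho(1)
  phi_{kk} = [rho(k) - sum_{j=1..k-1} phi_{k-1,j} rho(k-j)]
            / [1 - sum_{j=1..k-1} phi_{k-1,j} rho(j)],
  phi_{k,j} = phi_{k-1,j} - phi_{kk} phi_{k-1,k-j},  j = 1..k-1.
Step k = 1:
  phi_11 = rho(1) = -0.4812.
Step k = 2:
  phi_22 = [rho(2) - phi_11 rho(1)] / [1 - phi_11 rho(1)] = [0.0402 - (-0.4812)(-0.4812)] / [1 - (-0.4812)(-0.4812)]
         = -0.19135344 / 0.76844656 = -0.249.
Therefore phi_{22} = -0.2490.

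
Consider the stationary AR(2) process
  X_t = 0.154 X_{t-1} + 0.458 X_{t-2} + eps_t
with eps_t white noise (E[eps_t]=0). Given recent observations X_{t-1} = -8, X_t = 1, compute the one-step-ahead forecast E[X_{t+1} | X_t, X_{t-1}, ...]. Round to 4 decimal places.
E[X_{t+1} \mid \mathcal F_t] = -3.5100

For an AR(p) model X_t = c + sum_i phi_i X_{t-i} + eps_t, the
one-step-ahead conditional mean is
  E[X_{t+1} | X_t, ...] = c + sum_i phi_i X_{t+1-i}.
Substitute known values:
  E[X_{t+1} | ...] = (0.154) * (1) + (0.458) * (-8)
                   = -3.5100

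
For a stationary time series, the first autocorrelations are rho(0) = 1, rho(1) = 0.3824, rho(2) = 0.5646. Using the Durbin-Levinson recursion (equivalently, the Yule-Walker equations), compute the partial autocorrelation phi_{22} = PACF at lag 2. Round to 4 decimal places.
\phi_{22} = 0.4900

The PACF at lag k is phi_{kk}, the last component of the solution
to the Yule-Walker system G_k phi = r_k where
  (G_k)_{ij} = rho(|i - j|), (r_k)_i = rho(i), i,j = 1..k.
Equivalently, Durbin-Levinson gives phi_{kk} iteratively:
  phi_{11} = rho(1)
  phi_{kk} = [rho(k) - sum_{j=1..k-1} phi_{k-1,j} rho(k-j)]
            / [1 - sum_{j=1..k-1} phi_{k-1,j} rho(j)],
  phi_{k,j} = phi_{k-1,j} - phi_{kk} phi_{k-1,k-j},  j = 1..k-1.
Step k = 1:
  phi_11 = rho(1) = 0.3824.
Step k = 2:
  phi_22 = [rho(2) - phi_11 rho(1)] / [1 - phi_11 rho(1)] = [0.5646 - (0.3824)(0.3824)] / [1 - (0.3824)(0.3824)]
         = 0.41837024 / 0.85377024 = 0.49.
Therefore phi_{22} = 0.4900.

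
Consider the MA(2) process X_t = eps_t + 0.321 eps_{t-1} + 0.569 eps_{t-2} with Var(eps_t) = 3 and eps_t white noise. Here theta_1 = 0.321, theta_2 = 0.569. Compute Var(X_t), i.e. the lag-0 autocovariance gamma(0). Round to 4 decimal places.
\gamma(0) = 4.2804

For an MA(q) process X_t = eps_t + sum_i theta_i eps_{t-i} with
Var(eps_t) = sigma^2, the variance is
  gamma(0) = sigma^2 * (1 + sum_i theta_i^2).
  sum_i theta_i^2 = (0.321)^2 + (0.569)^2 = 0.103041 + 0.323761 = 0.426802.
  gamma(0) = 3 * (1 + 0.426802) = 3 * 1.426802 = 4.280406, which rounds to 4.2804.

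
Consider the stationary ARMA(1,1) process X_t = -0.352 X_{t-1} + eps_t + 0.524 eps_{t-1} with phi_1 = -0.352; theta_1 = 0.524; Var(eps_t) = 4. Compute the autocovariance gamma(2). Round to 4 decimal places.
\gamma(2) = -0.2254

Multiply the model equation by X_{t-k} and take expectations. With theta_0 = psi_0 = 1 and psi_j the MA(infinity) weights, this gives
  gamma(k) - sum_i phi_i gamma(k-i) = c_k,
  c_k = sigma^2 * sum_{j=k..q} theta_j psi_{j-k}   (c_k = 0 for k > q),
using gamma(-m) = gamma(m).
psi-weights needed (psi_j = theta_j + sum_i phi_i psi_{j-i}):
  psi_1 = theta_1 + phi_1 = 0.524 + (-0.352) = 0.172
Right-hand sides:
  c_0 = sigma^2 (1 + theta_1 psi_1) = 4 * (1 + (0.524)(0.172)) = 4 * 1.090128 = 4.360512
  c_1 = sigma^2 theta_1 = 4 * (0.524) = 2.096
  c_2 = 0
Equations for k = 0 and k = 1 (AR order 1):
  gamma(0) = phi_1 gamma(1) + c_0
  gamma(1) = phi_1 gamma(0) + c_1
Substituting the second into the first: gamma(0) (1 - phi_1^2) = c_0 + phi_1 c_1, so
  gamma(0) = (c_0 + phi_1 c_1) / (1 - phi_1^2) = (4.360512 + (-0.352)(2.096)) / (1 - (-0.352)^2) = 3.62272 / 0.876096 = 4.135072.
  gamma(1) = phi_1 gamma(0) + c_1 = (-0.352)(4.135072) + (2.096) = 0.640455.
For k = 2 (> q): gamma(2) = phi_1 gamma(1) = (-0.352)(0.640455) = -0.22544.
Therefore gamma(2) = -0.2254 (to 4 decimal places).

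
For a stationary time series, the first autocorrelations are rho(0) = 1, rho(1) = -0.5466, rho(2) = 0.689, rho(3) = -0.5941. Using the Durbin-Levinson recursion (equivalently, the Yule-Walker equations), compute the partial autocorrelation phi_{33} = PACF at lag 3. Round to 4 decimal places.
\phi_{33} = -0.2539

The PACF at lag k is phi_{kk}, the last component of the solution
to the Yule-Walker system G_k phi = r_k where
  (G_k)_{ij} = rho(|i - j|), (r_k)_i = rho(i), i,j = 1..k.
Equivalently, Durbin-Levinson gives phi_{kk} iteratively:
  phi_{11} = rho(1)
  phi_{kk} = [rho(k) - sum_{j=1..k-1} phi_{k-1,j} rho(k-j)]
            / [1 - sum_{j=1..k-1} phi_{k-1,j} rho(j)],
  phi_{k,j} = phi_{k-1,j} - phi_{kk} phi_{k-1,k-j},  j = 1..k-1.
Step k = 1:
  phi_11 = rho(1) = -0.5466.
Step k = 2:
  phi_22 = [rho(2) - phi_11 rho(1)] / [1 - phi_11 rho(1)] = [0.689 - (-0.5466)(-0.5466)] / [1 - (-0.5466)(-0.5466)]
         = 0.39022844 / 0.70122844 = 0.556493.
  Update: phi_21 = phi_11 - phi_22 phi_11 = -0.5466 - (0.556493)(-0.5466) = -0.242421.
Step k = 3:
  phi_33 = [rho(3) - phi_21 rho(2) - phi_22 rho(1)] / [1 - phi_21 rho(1) - phi_22 rho(2)]
    numerator   = -0.5941 - (-0.242421)(0.689) - (0.556493)(-0.5466) = -0.12289298
    denominator = 1 - (-0.242421)(-0.5466) - (0.556493)(0.689) = 0.4840692
  phi_33 = -0.12289298 / 0.4840692 = -0.2539.
Therefore phi_{33} = -0.2539.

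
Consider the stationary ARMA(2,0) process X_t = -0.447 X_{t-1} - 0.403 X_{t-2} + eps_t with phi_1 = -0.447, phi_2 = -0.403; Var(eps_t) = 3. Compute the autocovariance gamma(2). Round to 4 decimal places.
\gamma(2) = -1.0388

Multiply the model equation by X_{t-k} and take expectations. With theta_0 = psi_0 = 1 and psi_j the MA(infinity) weights, this gives
  gamma(k) - sum_i phi_i gamma(k-i) = c_k,
  c_k = sigma^2 * sum_{j=k..q} theta_j psi_{j-k}   (c_k = 0 for k > q),
using gamma(-m) = gamma(m).
Pure AR (q = 0): c_0 = sigma^2 = 3, c_k = 0 for k >= 1.
Equations for k = 0, 1, 2 (AR order 2, c_2 = 0):
  (E0) gamma(0) = phi_1 gamma(1) + phi_2 gamma(2) + c_0
  (E1) gamma(1) = phi_1 gamma(0) + phi_2 gamma(1) + c_1
  (E2) gamma(2) = phi_1 gamma(1) + phi_2 gamma(0)
From (E1): gamma(1) = A gamma(0) + B with
  A = phi_1 / (1 - phi_2) = -0.447 / 1.403 = -0.318603,   B = c_1 / (1 - phi_2) = 0 / 1.403 = 0.
Insert (E2) into (E0): gamma(0) (1 - phi_2^2) = phi_1 (1 + phi_2) gamma(1) + c_0.
  phi_1 (1 + phi_2) = (-0.447)(0.597) = -0.266859,   1 - phi_2^2 = 0.837591.
Replace gamma(1) by A gamma(0) + B and collect gamma(0):
  gamma(0) [0.837591 - (-0.266859)(-0.318603)] = c_0 = 3
  gamma(0) * 0.752569 = 3
  gamma(0) = 3 / 0.752569 = 3.986346.
  gamma(1) = A gamma(0) = (-0.318603)(3.986346) = -1.270062.
  gamma(2) = phi_1 gamma(1) + phi_2 gamma(0) = (-0.447)(-1.270062) + (-0.403)(3.986346) = -1.03878.
Therefore gamma(2) = -1.0388 (to 4 decimal places).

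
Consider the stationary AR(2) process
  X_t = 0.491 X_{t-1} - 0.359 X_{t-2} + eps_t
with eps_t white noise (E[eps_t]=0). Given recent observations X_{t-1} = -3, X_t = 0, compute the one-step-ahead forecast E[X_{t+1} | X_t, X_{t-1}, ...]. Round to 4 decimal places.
E[X_{t+1} \mid \mathcal F_t] = 1.0770

For an AR(p) model X_t = c + sum_i phi_i X_{t-i} + eps_t, the
one-step-ahead conditional mean is
  E[X_{t+1} | X_t, ...] = c + sum_i phi_i X_{t+1-i}.
Substitute known values:
  E[X_{t+1} | ...] = (0.491) * (0) + (-0.359) * (-3)
                   = 1.0770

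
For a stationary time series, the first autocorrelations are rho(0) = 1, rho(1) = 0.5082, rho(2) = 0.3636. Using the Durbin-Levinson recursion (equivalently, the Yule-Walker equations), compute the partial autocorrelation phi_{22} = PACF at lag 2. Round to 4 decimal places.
\phi_{22} = 0.1420

The PACF at lag k is phi_{kk}, the last component of the solution
to the Yule-Walker system G_k phi = r_k where
  (G_k)_{ij} = rho(|i - j|), (r_k)_i = rho(i), i,j = 1..k.
Equivalently, Durbin-Levinson gives phi_{kk} iteratively:
  phi_{11} = rho(1)
  phi_{kk} = [rho(k) - sum_{j=1..k-1} phi_{k-1,j} rho(k-j)]
            / [1 - sum_{j=1..k-1} phi_{k-1,j} rho(j)],
  phi_{k,j} = phi_{k-1,j} - phi_{kk} phi_{k-1,k-j},  j = 1..k-1.
Step k = 1:
  phi_11 = rho(1) = 0.5082.
Step k = 2:
  phi_22 = [rho(2) - phi_11 rho(1)] / [1 - phi_11 rho(1)] = [0.3636 - (0.5082)(0.5082)] / [1 - (0.5082)(0.5082)]
         = 0.10533276 / 0.74173276 = 0.142.
Therefore phi_{22} = 0.1420.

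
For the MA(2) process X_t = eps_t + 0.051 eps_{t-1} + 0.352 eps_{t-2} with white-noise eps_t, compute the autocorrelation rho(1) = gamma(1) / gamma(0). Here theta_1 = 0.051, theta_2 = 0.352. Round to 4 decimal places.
\rho(1) = 0.0612

For an MA(q) process with theta_0 = 1, the autocovariance is
  gamma(k) = sigma^2 * sum_{i=0..q-k} theta_i * theta_{i+k},
and rho(k) = gamma(k) / gamma(0). Sigma^2 cancels.
  numerator   = (1)*(0.051) + (0.051)*(0.352) = 0.068952.
  denominator = (1)^2 + (0.051)^2 + (0.352)^2 = 1.126505.
  rho(1) = 0.068952 / 1.126505 = 0.0612.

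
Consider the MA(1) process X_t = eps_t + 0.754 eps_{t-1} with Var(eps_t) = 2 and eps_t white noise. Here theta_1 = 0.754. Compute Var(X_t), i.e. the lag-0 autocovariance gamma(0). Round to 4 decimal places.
\gamma(0) = 3.1370

For an MA(q) process X_t = eps_t + sum_i theta_i eps_{t-i} with
Var(eps_t) = sigma^2, the variance is
  gamma(0) = sigma^2 * (1 + sum_i theta_i^2).
  sum_i theta_i^2 = (0.754)^2 = 0.568516.
  gamma(0) = 2 * (1 + 0.568516) = 2 * 1.568516 = 3.137032, which rounds to 3.1370.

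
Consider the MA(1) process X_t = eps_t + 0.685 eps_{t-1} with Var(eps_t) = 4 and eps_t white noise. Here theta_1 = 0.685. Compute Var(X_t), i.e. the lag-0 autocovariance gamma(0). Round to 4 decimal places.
\gamma(0) = 5.8769

For an MA(q) process X_t = eps_t + sum_i theta_i eps_{t-i} with
Var(eps_t) = sigma^2, the variance is
  gamma(0) = sigma^2 * (1 + sum_i theta_i^2).
  sum_i theta_i^2 = (0.685)^2 = 0.469225.
  gamma(0) = 4 * (1 + 0.469225) = 4 * 1.469225 = 5.8769.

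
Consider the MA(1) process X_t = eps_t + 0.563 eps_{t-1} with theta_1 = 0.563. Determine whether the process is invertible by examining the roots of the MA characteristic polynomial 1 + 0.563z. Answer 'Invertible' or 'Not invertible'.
\text{Invertible}

The MA(q) characteristic polynomial is P(z) = 1 + 0.563z.
Invertibility requires all roots to lie outside the unit circle, i.e. |z| > 1 for every root.
This is linear in z: 1 + (0.563) z = 0  =>  z = -1/(0.563) = -1.776199,  |z| = 1.776199.
Moduli of all roots: 1.7762.
All moduli strictly greater than 1? Yes.
Verdict: Invertible.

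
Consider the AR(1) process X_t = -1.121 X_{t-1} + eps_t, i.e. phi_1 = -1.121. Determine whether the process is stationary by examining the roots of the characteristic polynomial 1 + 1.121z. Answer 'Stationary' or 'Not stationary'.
\text{Not stationary}

The AR(p) characteristic polynomial is P(z) = 1 + 1.121z.
Stationarity requires all roots to lie outside the unit circle, i.e. |z| > 1 for every root.
This is linear in z: 1 + (1.121) z = 0  =>  z = -1/(1.121) = -0.892061,  |z| = 0.892061.
Moduli of all roots: 0.8921.
All moduli strictly greater than 1? No.
Verdict: Not stationary.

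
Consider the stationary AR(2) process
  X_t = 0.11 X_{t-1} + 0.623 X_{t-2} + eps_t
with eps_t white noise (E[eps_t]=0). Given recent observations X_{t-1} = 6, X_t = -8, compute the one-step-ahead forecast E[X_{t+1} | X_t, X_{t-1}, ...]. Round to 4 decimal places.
E[X_{t+1} \mid \mathcal F_t] = 2.8580

For an AR(p) model X_t = c + sum_i phi_i X_{t-i} + eps_t, the
one-step-ahead conditional mean is
  E[X_{t+1} | X_t, ...] = c + sum_i phi_i X_{t+1-i}.
Substitute known values:
  E[X_{t+1} | ...] = (0.11) * (-8) + (0.623) * (6)
                   = 2.8580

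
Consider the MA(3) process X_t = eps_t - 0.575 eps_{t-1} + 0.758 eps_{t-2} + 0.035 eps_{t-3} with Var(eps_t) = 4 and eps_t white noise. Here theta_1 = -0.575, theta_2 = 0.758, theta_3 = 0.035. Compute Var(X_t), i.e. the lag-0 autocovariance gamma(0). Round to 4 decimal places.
\gamma(0) = 7.6257

For an MA(q) process X_t = eps_t + sum_i theta_i eps_{t-i} with
Var(eps_t) = sigma^2, the variance is
  gamma(0) = sigma^2 * (1 + sum_i theta_i^2).
  sum_i theta_i^2 = (-0.575)^2 + (0.758)^2 + (0.035)^2 = 0.330625 + 0.574564 + 0.001225 = 0.906414.
  gamma(0) = 4 * (1 + 0.906414) = 4 * 1.906414 = 7.625656, which rounds to 7.6257.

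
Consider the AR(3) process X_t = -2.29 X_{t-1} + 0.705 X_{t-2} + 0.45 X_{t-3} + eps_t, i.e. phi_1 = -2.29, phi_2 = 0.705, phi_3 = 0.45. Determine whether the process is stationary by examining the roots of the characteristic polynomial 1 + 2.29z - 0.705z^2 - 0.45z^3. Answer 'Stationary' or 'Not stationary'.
\text{Not stationary}

The AR(p) characteristic polynomial is P(z) = 1 + 2.29z - 0.705z^2 - 0.45z^3.
Stationarity requires all roots to lie outside the unit circle, i.e. |z| > 1 for every root.
Degree 3: look for a simple real root z0 first, then factor out (1 - z/z0) and solve the remaining quadratic.
Testing z0 = -0.4: P(-0.4) = 1 + (2.29)(-0.4) + (-0.705)(-0.4)^2 + (-0.45)(-0.4)^3
  = 1 + (-0.916) + (-0.1128) + (0.0288) = 0.  So z_0 = -0.4 is a root, |z_0| = 0.4.
Divide out the factor (1 + 2.5 z) = (1 - z/z0) (since 1/z0 = -2.5):
  P(z) = (1 + 2.5 z)(1 + (-0.21) z + (-0.18) z^2)
  [check: z-coef -0.21 - (-2.5) = 2.29; z^2-coef -0.18 - (-2.5)(-0.21) = -0.705; z^3-coef -(-2.5)(-0.18) = -0.45.]
Remaining roots from the quadratic factor 1 + (-0.21) z + (-0.18) z^2:
  Set 1 + (-0.21) z + (-0.18) z^2 = 0, i.e. a z^2 + b z + c = 0 with a = -0.18, b = -0.21, c = 1.
  Discriminant D = b^2 - 4ac = (-0.21)^2 - 4*(-0.18)*1 = 0.0441 - (-0.72) = 0.7641.
  D >= 0, so the roots are real: z = (-b +/- sqrt(D)) / (2a) = (0.21 +/- 0.874128) / (-0.36).
    z_1 = (0.21 + 0.874128) / (-0.36) = -3.0115,   |z_1| = 3.0115.
    z_2 = (0.21 - 0.874128) / (-0.36) = 1.8448,   |z_2| = 1.8448.
Moduli of all roots: 0.4000, 3.0115, 1.8448.
All moduli strictly greater than 1? No.
Verdict: Not stationary.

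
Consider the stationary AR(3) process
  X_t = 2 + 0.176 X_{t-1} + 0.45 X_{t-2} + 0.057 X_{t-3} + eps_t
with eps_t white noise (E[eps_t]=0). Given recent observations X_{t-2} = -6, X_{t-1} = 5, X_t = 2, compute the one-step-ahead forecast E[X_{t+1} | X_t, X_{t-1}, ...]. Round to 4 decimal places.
E[X_{t+1} \mid \mathcal F_t] = 4.2600

For an AR(p) model X_t = c + sum_i phi_i X_{t-i} + eps_t, the
one-step-ahead conditional mean is
  E[X_{t+1} | X_t, ...] = c + sum_i phi_i X_{t+1-i}.
Substitute known values:
  E[X_{t+1} | ...] = 2 + (0.176) * (2) + (0.45) * (5) + (0.057) * (-6)
                   = 4.2600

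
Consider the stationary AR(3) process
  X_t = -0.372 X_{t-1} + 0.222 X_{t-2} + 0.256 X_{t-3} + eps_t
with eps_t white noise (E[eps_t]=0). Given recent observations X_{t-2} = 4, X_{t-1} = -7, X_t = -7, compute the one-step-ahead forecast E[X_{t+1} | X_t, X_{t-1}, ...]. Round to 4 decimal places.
E[X_{t+1} \mid \mathcal F_t] = 2.0740

For an AR(p) model X_t = c + sum_i phi_i X_{t-i} + eps_t, the
one-step-ahead conditional mean is
  E[X_{t+1} | X_t, ...] = c + sum_i phi_i X_{t+1-i}.
Substitute known values:
  E[X_{t+1} | ...] = (-0.372) * (-7) + (0.222) * (-7) + (0.256) * (4)
                   = 2.0740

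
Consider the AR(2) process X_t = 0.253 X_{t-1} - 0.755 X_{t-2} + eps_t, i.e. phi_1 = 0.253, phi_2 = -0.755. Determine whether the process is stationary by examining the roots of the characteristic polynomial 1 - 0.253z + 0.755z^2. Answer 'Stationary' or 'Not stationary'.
\text{Stationary}

The AR(p) characteristic polynomial is P(z) = 1 - 0.253z + 0.755z^2.
Stationarity requires all roots to lie outside the unit circle, i.e. |z| > 1 for every root.
Set 1 + (-0.253) z + (0.755) z^2 = 0, i.e. a z^2 + b z + c = 0 with a = 0.755, b = -0.253, c = 1.
Discriminant D = b^2 - 4ac = (-0.253)^2 - 4*(0.755)*1 = 0.064009 - (3.02) = -2.955991.
D < 0, so the roots are the complex-conjugate pair z = (-b +/- i sqrt(-D)) / (2a) = 0.1675 +/- 1.1386i.
For a conjugate pair |z|^2 = z * conj(z) = (product of roots) = c/a = 1/(0.755) = 1.324503, so |z| = sqrt(1.324503) = 1.1509 for both roots.
Moduli of all roots: 1.1509, 1.1509.
All moduli strictly greater than 1? Yes.
Verdict: Stationary.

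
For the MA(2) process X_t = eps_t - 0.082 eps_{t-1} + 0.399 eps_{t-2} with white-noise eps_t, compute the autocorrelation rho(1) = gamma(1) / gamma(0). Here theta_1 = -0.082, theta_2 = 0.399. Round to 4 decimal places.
\rho(1) = -0.0984

For an MA(q) process with theta_0 = 1, the autocovariance is
  gamma(k) = sigma^2 * sum_{i=0..q-k} theta_i * theta_{i+k},
and rho(k) = gamma(k) / gamma(0). Sigma^2 cancels.
  numerator   = (1)*(-0.082) + (-0.082)*(0.399) = -0.114718.
  denominator = (1)^2 + (-0.082)^2 + (0.399)^2 = 1.165925.
  rho(1) = -0.114718 / 1.165925 = -0.0984.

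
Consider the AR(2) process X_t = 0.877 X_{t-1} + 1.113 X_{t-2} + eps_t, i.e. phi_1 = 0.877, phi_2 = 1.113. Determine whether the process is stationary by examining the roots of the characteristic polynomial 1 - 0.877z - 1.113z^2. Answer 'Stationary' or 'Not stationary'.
\text{Not stationary}

The AR(p) characteristic polynomial is P(z) = 1 - 0.877z - 1.113z^2.
Stationarity requires all roots to lie outside the unit circle, i.e. |z| > 1 for every root.
Set 1 + (-0.877) z + (-1.113) z^2 = 0, i.e. a z^2 + b z + c = 0 with a = -1.113, b = -0.877, c = 1.
Discriminant D = b^2 - 4ac = (-0.877)^2 - 4*(-1.113)*1 = 0.769129 - (-4.452) = 5.221129.
D >= 0, so the roots are real: z = (-b +/- sqrt(D)) / (2a) = (0.877 +/- 2.284979) / (-2.226).
  z_1 = (0.877 + 2.284979) / (-2.226) = -1.4205,   |z_1| = 1.4205.
  z_2 = (0.877 - 2.284979) / (-2.226) = 0.6325,   |z_2| = 0.6325.
Moduli of all roots: 1.4205, 0.6325.
All moduli strictly greater than 1? No.
Verdict: Not stationary.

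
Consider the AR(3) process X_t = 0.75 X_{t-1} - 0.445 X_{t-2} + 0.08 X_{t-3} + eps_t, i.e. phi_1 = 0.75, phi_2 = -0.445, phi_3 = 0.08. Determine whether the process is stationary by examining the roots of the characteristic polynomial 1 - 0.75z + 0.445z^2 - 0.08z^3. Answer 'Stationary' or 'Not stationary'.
\text{Stationary}

The AR(p) characteristic polynomial is P(z) = 1 - 0.75z + 0.445z^2 - 0.08z^3.
Stationarity requires all roots to lie outside the unit circle, i.e. |z| > 1 for every root.
Degree 3: look for a simple real root z0 first, then factor out (1 - z/z0) and solve the remaining quadratic.
Testing z0 = 4: P(4) = 1 + (-0.75)(4) + (0.445)(4)^2 + (-0.08)(4)^3
  = 1 + (-3) + (7.12) + (-5.12) = 0.  So z_0 = 4 is a root, |z_0| = 4.
Divide out the factor (1 - 0.25 z) = (1 - z/z0) (since 1/z0 = 0.25):
  P(z) = (1 - 0.25 z)(1 + (-0.5) z + (0.32) z^2)
  [check: z-coef -0.5 - (0.25) = -0.75; z^2-coef 0.32 - (0.25)(-0.5) = 0.445; z^3-coef -(0.25)(0.32) = -0.08.]
Remaining roots from the quadratic factor 1 + (-0.5) z + (0.32) z^2:
  Set 1 + (-0.5) z + (0.32) z^2 = 0, i.e. a z^2 + b z + c = 0 with a = 0.32, b = -0.5, c = 1.
  Discriminant D = b^2 - 4ac = (-0.5)^2 - 4*(0.32)*1 = 0.25 - (1.28) = -1.03.
  D < 0, so the roots are the complex-conjugate pair z = (-b +/- i sqrt(-D)) / (2a) = 0.7812 +/- 1.5858i.
  For a conjugate pair |z|^2 = z * conj(z) = (product of roots) = c/a = 1/(0.32) = 3.125, so |z| = sqrt(3.125) = 1.7678 for both roots.
Moduli of all roots: 4.0000, 1.7678, 1.7678.
All moduli strictly greater than 1? Yes.
Verdict: Stationary.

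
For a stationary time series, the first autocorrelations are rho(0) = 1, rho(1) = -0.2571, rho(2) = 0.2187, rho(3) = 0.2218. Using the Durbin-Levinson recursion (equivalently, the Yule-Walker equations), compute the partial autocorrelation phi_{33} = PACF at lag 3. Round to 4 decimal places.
\phi_{33} = 0.3420

The PACF at lag k is phi_{kk}, the last component of the solution
to the Yule-Walker system G_k phi = r_k where
  (G_k)_{ij} = rho(|i - j|), (r_k)_i = rho(i), i,j = 1..k.
Equivalently, Durbin-Levinson gives phi_{kk} iteratively:
  phi_{11} = rho(1)
  phi_{kk} = [rho(k) - sum_{j=1..k-1} phi_{k-1,j} rho(k-j)]
            / [1 - sum_{j=1..k-1} phi_{k-1,j} rho(j)],
  phi_{k,j} = phi_{k-1,j} - phi_{kk} phi_{k-1,k-j},  j = 1..k-1.
Step k = 1:
  phi_11 = rho(1) = -0.2571.
Step k = 2:
  phi_22 = [rho(2) - phi_11 rho(1)] / [1 - phi_11 rho(1)] = [0.2187 - (-0.2571)(-0.2571)] / [1 - (-0.2571)(-0.2571)]
         = 0.15259959 / 0.93389959 = 0.1634.
  Update: phi_21 = phi_11 - phi_22 phi_11 = -0.2571 - (0.1634)(-0.2571) = -0.21509.
Step k = 3:
  phi_33 = [rho(3) - phi_21 rho(2) - phi_22 rho(1)] / [1 - phi_21 rho(1) - phi_22 rho(2)]
    numerator   = 0.2218 - (-0.21509)(0.2187) - (0.1634)(-0.2571) = 0.31085038
    denominator = 1 - (-0.21509)(-0.2571) - (0.1634)(0.2187) = 0.90896475
  phi_33 = 0.31085038 / 0.90896475 = 0.342.
Therefore phi_{33} = 0.3420.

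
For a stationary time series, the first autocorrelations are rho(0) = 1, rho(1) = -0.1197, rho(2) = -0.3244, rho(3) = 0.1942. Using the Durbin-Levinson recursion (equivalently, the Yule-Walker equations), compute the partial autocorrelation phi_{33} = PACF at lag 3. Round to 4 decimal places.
\phi_{33} = 0.1161

The PACF at lag k is phi_{kk}, the last component of the solution
to the Yule-Walker system G_k phi = r_k where
  (G_k)_{ij} = rho(|i - j|), (r_k)_i = rho(i), i,j = 1..k.
Equivalently, Durbin-Levinson gives phi_{kk} iteratively:
  phi_{11} = rho(1)
  phi_{kk} = [rho(k) - sum_{j=1..k-1} phi_{k-1,j} rho(k-j)]
            / [1 - sum_{j=1..k-1} phi_{k-1,j} rho(j)],
  phi_{k,j} = phi_{k-1,j} - phi_{kk} phi_{k-1,k-j},  j = 1..k-1.
Step k = 1:
  phi_11 = rho(1) = -0.1197.
Step k = 2:
  phi_22 = [rho(2) - phi_11 rho(1)] / [1 - phi_11 rho(1)] = [-0.3244 - (-0.1197)(-0.1197)] / [1 - (-0.1197)(-0.1197)]
         = -0.33872809 / 0.98567191 = -0.343652.
  Update: phi_21 = phi_11 - phi_22 phi_11 = -0.1197 - (-0.343652)(-0.1197) = -0.160835.
Step k = 3:
  phi_33 = [rho(3) - phi_21 rho(2) - phi_22 rho(1)] / [1 - phi_21 rho(1) - phi_22 rho(2)]
    numerator   = 0.1942 - (-0.160835)(-0.3244) - (-0.343652)(-0.1197) = 0.10088994
    denominator = 1 - (-0.160835)(-0.1197) - (-0.343652)(-0.3244) = 0.86926734
  phi_33 = 0.10088994 / 0.86926734 = 0.1161.
Therefore phi_{33} = 0.1161.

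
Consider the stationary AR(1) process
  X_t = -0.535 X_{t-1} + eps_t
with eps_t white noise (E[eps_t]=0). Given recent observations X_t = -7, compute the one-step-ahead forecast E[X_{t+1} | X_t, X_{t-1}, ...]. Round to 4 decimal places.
E[X_{t+1} \mid \mathcal F_t] = 3.7450

For an AR(p) model X_t = c + sum_i phi_i X_{t-i} + eps_t, the
one-step-ahead conditional mean is
  E[X_{t+1} | X_t, ...] = c + sum_i phi_i X_{t+1-i}.
Substitute known values:
  E[X_{t+1} | ...] = (-0.535) * (-7)
                   = 3.7450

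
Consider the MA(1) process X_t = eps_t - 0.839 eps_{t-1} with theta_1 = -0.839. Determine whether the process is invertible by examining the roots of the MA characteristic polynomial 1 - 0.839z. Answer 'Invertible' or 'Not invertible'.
\text{Invertible}

The MA(q) characteristic polynomial is P(z) = 1 - 0.839z.
Invertibility requires all roots to lie outside the unit circle, i.e. |z| > 1 for every root.
This is linear in z: 1 + (-0.839) z = 0  =>  z = -1/(-0.839) = 1.191895,  |z| = 1.191895.
Moduli of all roots: 1.1919.
All moduli strictly greater than 1? Yes.
Verdict: Invertible.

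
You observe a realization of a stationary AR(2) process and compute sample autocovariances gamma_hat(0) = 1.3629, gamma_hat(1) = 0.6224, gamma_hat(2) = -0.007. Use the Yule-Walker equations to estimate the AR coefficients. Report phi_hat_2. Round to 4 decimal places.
\hat\phi_{2} = -0.2700

The Yule-Walker equations for an AR(p) process read, in matrix form,
  Gamma_p phi = r_p,   with   (Gamma_p)_{ij} = gamma(|i - j|),
                       (r_p)_i = gamma(i),   i,j = 1..p.
Substitute the sample gammas (Toeplitz matrix and right-hand side of size 2):
  Gamma_p = [[1.3629, 0.6224], [0.6224, 1.3629]]
  r_p     = [0.6224, -0.007]
Written out:
  1.3629 phi_1 + 0.6224 phi_2 = 0.6224
  0.6224 phi_1 + 1.3629 phi_2 = -0.007
Solve by Cramer's rule:
  det = gamma(0)^2 - gamma(1)^2 = (1.3629)^2 - (0.6224)^2 = 1.85749641 - 0.38738176 = 1.47011465
  phi_hat_1 = [gamma(1) gamma(0) - gamma(1) gamma(2)] / det = [(0.6224)(1.3629) - (0.6224)(-0.007)] / 1.47011465 = 0.85262576 / 1.47011465 = 0.58
  phi_hat_2 = [gamma(0) gamma(2) - gamma(1)^2] / det = [(1.3629)(-0.007) - (0.6224)^2] / 1.47011465 = -0.39692206 / 1.47011465 = -0.27
So phi_hat = [0.5800, -0.2700].
Therefore phi_hat_2 = -0.2700.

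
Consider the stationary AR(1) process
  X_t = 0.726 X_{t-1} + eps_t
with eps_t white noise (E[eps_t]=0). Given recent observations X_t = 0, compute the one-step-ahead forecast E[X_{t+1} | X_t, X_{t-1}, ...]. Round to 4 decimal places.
E[X_{t+1} \mid \mathcal F_t] = 0.0000

For an AR(p) model X_t = c + sum_i phi_i X_{t-i} + eps_t, the
one-step-ahead conditional mean is
  E[X_{t+1} | X_t, ...] = c + sum_i phi_i X_{t+1-i}.
Substitute known values:
  E[X_{t+1} | ...] = (0.726) * (0)
                   = 0.0000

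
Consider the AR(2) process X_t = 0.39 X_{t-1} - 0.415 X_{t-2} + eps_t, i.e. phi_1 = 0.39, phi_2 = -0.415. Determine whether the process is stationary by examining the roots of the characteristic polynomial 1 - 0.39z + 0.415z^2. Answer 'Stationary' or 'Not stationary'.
\text{Stationary}

The AR(p) characteristic polynomial is P(z) = 1 - 0.39z + 0.415z^2.
Stationarity requires all roots to lie outside the unit circle, i.e. |z| > 1 for every root.
Set 1 + (-0.39) z + (0.415) z^2 = 0, i.e. a z^2 + b z + c = 0 with a = 0.415, b = -0.39, c = 1.
Discriminant D = b^2 - 4ac = (-0.39)^2 - 4*(0.415)*1 = 0.1521 - (1.66) = -1.5079.
D < 0, so the roots are the complex-conjugate pair z = (-b +/- i sqrt(-D)) / (2a) = 0.4699 +/- 1.4795i.
For a conjugate pair |z|^2 = z * conj(z) = (product of roots) = c/a = 1/(0.415) = 2.409639, so |z| = sqrt(2.409639) = 1.5523 for both roots.
Moduli of all roots: 1.5523, 1.5523.
All moduli strictly greater than 1? Yes.
Verdict: Stationary.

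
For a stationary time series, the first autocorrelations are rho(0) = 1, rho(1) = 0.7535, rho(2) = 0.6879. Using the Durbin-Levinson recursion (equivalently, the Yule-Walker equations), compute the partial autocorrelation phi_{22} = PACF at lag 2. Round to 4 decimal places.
\phi_{22} = 0.2779

The PACF at lag k is phi_{kk}, the last component of the solution
to the Yule-Walker system G_k phi = r_k where
  (G_k)_{ij} = rho(|i - j|), (r_k)_i = rho(i), i,j = 1..k.
Equivalently, Durbin-Levinson gives phi_{kk} iteratively:
  phi_{11} = rho(1)
  phi_{kk} = [rho(k) - sum_{j=1..k-1} phi_{k-1,j} rho(k-j)]
            / [1 - sum_{j=1..k-1} phi_{k-1,j} rho(j)],
  phi_{k,j} = phi_{k-1,j} - phi_{kk} phi_{k-1,k-j},  j = 1..k-1.
Step k = 1:
  phi_11 = rho(1) = 0.7535.
Step k = 2:
  phi_22 = [rho(2) - phi_11 rho(1)] / [1 - phi_11 rho(1)] = [0.6879 - (0.7535)(0.7535)] / [1 - (0.7535)(0.7535)]
         = 0.12013775 / 0.43223775 = 0.2779.
Therefore phi_{22} = 0.2779.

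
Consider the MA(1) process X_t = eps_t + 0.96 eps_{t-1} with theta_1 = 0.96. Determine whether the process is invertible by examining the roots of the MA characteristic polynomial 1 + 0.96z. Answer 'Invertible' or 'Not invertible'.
\text{Invertible}

The MA(q) characteristic polynomial is P(z) = 1 + 0.96z.
Invertibility requires all roots to lie outside the unit circle, i.e. |z| > 1 for every root.
This is linear in z: 1 + (0.96) z = 0  =>  z = -1/(0.96) = -1.041667,  |z| = 1.041667.
Moduli of all roots: 1.0417.
All moduli strictly greater than 1? Yes.
Verdict: Invertible.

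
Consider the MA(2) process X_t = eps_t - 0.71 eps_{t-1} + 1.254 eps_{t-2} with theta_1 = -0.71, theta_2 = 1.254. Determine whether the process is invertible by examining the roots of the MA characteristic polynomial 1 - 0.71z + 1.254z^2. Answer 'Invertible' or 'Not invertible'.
\text{Not invertible}

The MA(q) characteristic polynomial is P(z) = 1 - 0.71z + 1.254z^2.
Invertibility requires all roots to lie outside the unit circle, i.e. |z| > 1 for every root.
Set 1 + (-0.71) z + (1.254) z^2 = 0, i.e. a z^2 + b z + c = 0 with a = 1.254, b = -0.71, c = 1.
Discriminant D = b^2 - 4ac = (-0.71)^2 - 4*(1.254)*1 = 0.5041 - (5.016) = -4.5119.
D < 0, so the roots are the complex-conjugate pair z = (-b +/- i sqrt(-D)) / (2a) = 0.2831 +/- 0.8469i.
For a conjugate pair |z|^2 = z * conj(z) = (product of roots) = c/a = 1/(1.254) = 0.797448, so |z| = sqrt(0.797448) = 0.893 for both roots.
Moduli of all roots: 0.8930, 0.8930.
All moduli strictly greater than 1? No.
Verdict: Not invertible.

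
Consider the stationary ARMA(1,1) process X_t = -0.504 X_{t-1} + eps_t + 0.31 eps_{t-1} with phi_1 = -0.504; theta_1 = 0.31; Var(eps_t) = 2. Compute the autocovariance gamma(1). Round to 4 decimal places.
\gamma(1) = -0.4389

Multiply the model equation by X_{t-k} and take expectations. With theta_0 = psi_0 = 1 and psi_j the MA(infinity) weights, this gives
  gamma(k) - sum_i phi_i gamma(k-i) = c_k,
  c_k = sigma^2 * sum_{j=k..q} theta_j psi_{j-k}   (c_k = 0 for k > q),
using gamma(-m) = gamma(m).
psi-weights needed (psi_j = theta_j + sum_i phi_i psi_{j-i}):
  psi_1 = theta_1 + phi_1 = 0.31 + (-0.504) = -0.194
Right-hand sides:
  c_0 = sigma^2 (1 + theta_1 psi_1) = 2 * (1 + (0.31)(-0.194)) = 2 * 0.93986 = 1.87972
  c_1 = sigma^2 theta_1 = 2 * (0.31) = 0.62
  c_2 = 0
Equations for k = 0 and k = 1 (AR order 1):
  gamma(0) = phi_1 gamma(1) + c_0
  gamma(1) = phi_1 gamma(0) + c_1
Substituting the second into the first: gamma(0) (1 - phi_1^2) = c_0 + phi_1 c_1, so
  gamma(0) = (c_0 + phi_1 c_1) / (1 - phi_1^2) = (1.87972 + (-0.504)(0.62)) / (1 - (-0.504)^2) = 1.56724 / 0.745984 = 2.100903.
  gamma(1) = phi_1 gamma(0) + c_1 = (-0.504)(2.100903) + (0.62) = -0.438855.
Therefore gamma(1) = -0.4389 (to 4 decimal places).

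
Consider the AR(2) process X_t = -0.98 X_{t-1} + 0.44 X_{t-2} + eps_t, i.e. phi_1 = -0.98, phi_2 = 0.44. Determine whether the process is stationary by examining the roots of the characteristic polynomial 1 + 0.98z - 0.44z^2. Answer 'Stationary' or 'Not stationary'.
\text{Not stationary}

The AR(p) characteristic polynomial is P(z) = 1 + 0.98z - 0.44z^2.
Stationarity requires all roots to lie outside the unit circle, i.e. |z| > 1 for every root.
Set 1 + (0.98) z + (-0.44) z^2 = 0, i.e. a z^2 + b z + c = 0 with a = -0.44, b = 0.98, c = 1.
Discriminant D = b^2 - 4ac = (0.98)^2 - 4*(-0.44)*1 = 0.9604 - (-1.76) = 2.7204.
D >= 0, so the roots are real: z = (-b +/- sqrt(D)) / (2a) = (-0.98 +/- 1.649364) / (-0.88).
  z_1 = (-0.98 + 1.649364) / (-0.88) = -0.7606,   |z_1| = 0.7606.
  z_2 = (-0.98 - 1.649364) / (-0.88) = 2.9879,   |z_2| = 2.9879.
Moduli of all roots: 0.7606, 2.9879.
All moduli strictly greater than 1? No.
Verdict: Not stationary.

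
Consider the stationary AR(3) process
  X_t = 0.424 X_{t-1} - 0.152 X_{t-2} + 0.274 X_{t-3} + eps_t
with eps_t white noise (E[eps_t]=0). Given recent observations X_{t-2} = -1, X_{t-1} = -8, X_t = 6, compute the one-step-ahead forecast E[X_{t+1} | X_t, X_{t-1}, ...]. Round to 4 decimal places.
E[X_{t+1} \mid \mathcal F_t] = 3.4860

For an AR(p) model X_t = c + sum_i phi_i X_{t-i} + eps_t, the
one-step-ahead conditional mean is
  E[X_{t+1} | X_t, ...] = c + sum_i phi_i X_{t+1-i}.
Substitute known values:
  E[X_{t+1} | ...] = (0.424) * (6) + (-0.152) * (-8) + (0.274) * (-1)
                   = 3.4860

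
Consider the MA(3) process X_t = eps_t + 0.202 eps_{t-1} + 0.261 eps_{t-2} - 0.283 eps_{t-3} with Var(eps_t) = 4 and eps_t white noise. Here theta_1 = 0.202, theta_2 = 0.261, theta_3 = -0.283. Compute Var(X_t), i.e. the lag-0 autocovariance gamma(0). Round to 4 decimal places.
\gamma(0) = 4.7561

For an MA(q) process X_t = eps_t + sum_i theta_i eps_{t-i} with
Var(eps_t) = sigma^2, the variance is
  gamma(0) = sigma^2 * (1 + sum_i theta_i^2).
  sum_i theta_i^2 = (0.202)^2 + (0.261)^2 + (-0.283)^2 = 0.040804 + 0.068121 + 0.080089 = 0.189014.
  gamma(0) = 4 * (1 + 0.189014) = 4 * 1.189014 = 4.756056, which rounds to 4.7561.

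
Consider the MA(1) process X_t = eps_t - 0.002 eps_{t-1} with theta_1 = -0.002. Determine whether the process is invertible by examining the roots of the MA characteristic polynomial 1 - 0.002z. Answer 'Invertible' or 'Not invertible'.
\text{Invertible}

The MA(q) characteristic polynomial is P(z) = 1 - 0.002z.
Invertibility requires all roots to lie outside the unit circle, i.e. |z| > 1 for every root.
This is linear in z: 1 + (-0.002) z = 0  =>  z = -1/(-0.002) = 500,  |z| = 500.
Moduli of all roots: 500.0000.
All moduli strictly greater than 1? Yes.
Verdict: Invertible.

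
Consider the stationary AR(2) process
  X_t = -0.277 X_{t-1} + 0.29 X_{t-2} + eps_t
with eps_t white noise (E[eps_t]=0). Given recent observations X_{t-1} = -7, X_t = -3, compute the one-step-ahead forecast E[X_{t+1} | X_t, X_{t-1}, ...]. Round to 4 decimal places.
E[X_{t+1} \mid \mathcal F_t] = -1.1990

For an AR(p) model X_t = c + sum_i phi_i X_{t-i} + eps_t, the
one-step-ahead conditional mean is
  E[X_{t+1} | X_t, ...] = c + sum_i phi_i X_{t+1-i}.
Substitute known values:
  E[X_{t+1} | ...] = (-0.277) * (-3) + (0.29) * (-7)
                   = -1.1990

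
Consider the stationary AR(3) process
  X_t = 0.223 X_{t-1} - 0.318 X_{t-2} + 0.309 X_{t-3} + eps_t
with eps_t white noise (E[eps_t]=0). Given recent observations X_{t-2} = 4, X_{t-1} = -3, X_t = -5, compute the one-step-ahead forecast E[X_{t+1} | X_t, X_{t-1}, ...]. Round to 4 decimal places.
E[X_{t+1} \mid \mathcal F_t] = 1.0750

For an AR(p) model X_t = c + sum_i phi_i X_{t-i} + eps_t, the
one-step-ahead conditional mean is
  E[X_{t+1} | X_t, ...] = c + sum_i phi_i X_{t+1-i}.
Substitute known values:
  E[X_{t+1} | ...] = (0.223) * (-5) + (-0.318) * (-3) + (0.309) * (4)
                   = 1.0750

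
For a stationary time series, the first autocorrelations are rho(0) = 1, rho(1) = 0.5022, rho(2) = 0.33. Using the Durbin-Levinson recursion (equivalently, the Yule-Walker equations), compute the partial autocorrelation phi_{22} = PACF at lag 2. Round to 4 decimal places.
\phi_{22} = 0.1040

The PACF at lag k is phi_{kk}, the last component of the solution
to the Yule-Walker system G_k phi = r_k where
  (G_k)_{ij} = rho(|i - j|), (r_k)_i = rho(i), i,j = 1..k.
Equivalently, Durbin-Levinson gives phi_{kk} iteratively:
  phi_{11} = rho(1)
  phi_{kk} = [rho(k) - sum_{j=1..k-1} phi_{k-1,j} rho(k-j)]
            / [1 - sum_{j=1..k-1} phi_{k-1,j} rho(j)],
  phi_{k,j} = phi_{k-1,j} - phi_{kk} phi_{k-1,k-j},  j = 1..k-1.
Step k = 1:
  phi_11 = rho(1) = 0.5022.
Step k = 2:
  phi_22 = [rho(2) - phi_11 rho(1)] / [1 - phi_11 rho(1)] = [0.33 - (0.5022)(0.5022)] / [1 - (0.5022)(0.5022)]
         = 0.07779516 / 0.74779516 = 0.104.
Therefore phi_{22} = 0.1040.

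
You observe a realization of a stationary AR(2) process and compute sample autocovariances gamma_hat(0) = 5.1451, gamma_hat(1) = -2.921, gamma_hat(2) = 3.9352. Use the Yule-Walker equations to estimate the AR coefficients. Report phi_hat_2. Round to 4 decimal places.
\hat\phi_{2} = 0.6530

The Yule-Walker equations for an AR(p) process read, in matrix form,
  Gamma_p phi = r_p,   with   (Gamma_p)_{ij} = gamma(|i - j|),
                       (r_p)_i = gamma(i),   i,j = 1..p.
Substitute the sample gammas (Toeplitz matrix and right-hand side of size 2):
  Gamma_p = [[5.1451, -2.921], [-2.921, 5.1451]]
  r_p     = [-2.921, 3.9352]
Written out:
  5.1451 phi_1 - 2.921 phi_2 = -2.921
  -2.921 phi_1 + 5.1451 phi_2 = 3.9352
Solve by Cramer's rule:
  det = gamma(0)^2 - gamma(1)^2 = (5.1451)^2 - (-2.921)^2 = 26.47205401 - 8.532241 = 17.93981301
  phi_hat_1 = [gamma(1) gamma(0) - gamma(1) gamma(2)] / det = [(-2.921)(5.1451) - (-2.921)(3.9352)] / 17.93981301 = -3.5341179 / 17.93981301 = -0.197
  phi_hat_2 = [gamma(0) gamma(2) - gamma(1)^2] / det = [(5.1451)(3.9352) - (-2.921)^2] / 17.93981301 = 11.71475652 / 17.93981301 = 0.653
So phi_hat = [-0.1970, 0.6530].
Therefore phi_hat_2 = 0.6530.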